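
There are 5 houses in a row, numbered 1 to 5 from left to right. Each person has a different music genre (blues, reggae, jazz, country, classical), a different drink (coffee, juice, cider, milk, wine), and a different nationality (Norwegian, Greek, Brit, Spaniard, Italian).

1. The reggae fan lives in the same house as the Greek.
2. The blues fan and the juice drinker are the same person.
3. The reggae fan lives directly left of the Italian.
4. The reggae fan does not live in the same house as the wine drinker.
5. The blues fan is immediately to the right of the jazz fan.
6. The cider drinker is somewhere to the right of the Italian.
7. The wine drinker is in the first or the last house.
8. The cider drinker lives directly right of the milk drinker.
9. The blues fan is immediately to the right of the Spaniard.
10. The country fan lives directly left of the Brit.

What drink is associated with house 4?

milk

The wine drinker is narrowed to house 1 or 5; consider each.
Placing it in house 5 leads to a contradiction, so it's in house 1.
The reggae fan is narrowed to house 2 or 3; consider each.
Placing it in house 2 leads to a contradiction, so it's in house 3.
Clue 1 places the Greek in house 3.
Clue 3: the Italian is in house 4.
The cider drinker is in house 5 (clue 6).
The milk drinker is in house 4 (clue 8).
From clue 2, the blues fan must be in house 2.
The juice drinker is in house 2 (clue 2).
Clue 5: the jazz fan is in house 1.
The Spaniard is in house 1 (clue 9).
House 4's music genre must be country (nothing else left).
House 5's music genre must be classical (nothing else left).
House 3's drink must be coffee (nothing else left).
From clue 10, the Brit must be in house 5.
So house 2 gets Norwegian for nationality.
So: house 1 = jazz/wine/Spaniard, house 2 = blues/juice/Norwegian, house 3 = reggae/coffee/Greek, house 4 = country/milk/Italian, house 5 = classical/cider/Brit.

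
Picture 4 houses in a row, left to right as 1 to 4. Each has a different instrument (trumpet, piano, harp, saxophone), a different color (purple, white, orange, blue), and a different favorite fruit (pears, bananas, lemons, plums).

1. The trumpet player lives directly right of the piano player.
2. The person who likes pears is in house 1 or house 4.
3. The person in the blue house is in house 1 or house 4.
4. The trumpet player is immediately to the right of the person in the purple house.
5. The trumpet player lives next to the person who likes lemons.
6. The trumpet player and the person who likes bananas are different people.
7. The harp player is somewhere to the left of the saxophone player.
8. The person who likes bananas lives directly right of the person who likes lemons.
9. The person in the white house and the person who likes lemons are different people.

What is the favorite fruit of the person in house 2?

plums

The person in the blue house is narrowed to house 1 or 4; consider each.
Placing it in house 1 leads to a contradiction, so it's in house 4.
The person who likes pears is narrowed to house 1 or 4; consider each.
Placing it in house 4 leads to a contradiction, so it's in house 1.
The person who likes bananas is narrowed to house 3 or 4; consider each.
Placing it in house 3 leads to a contradiction, so it's in house 4.
Clue 8: the person who likes lemons is in house 3.
So house 4 gets saxophone for instrument.
House 2 favorite fruit: only plums fits.
By clue 5, the trumpet player is in house 2.
The only instrument still possible for house 1 is piano.
The only instrument still possible for house 3 is harp.
House 3 color: only orange fits.
By clue 4, the person in the purple house is in house 1.
So house 2 gets white for color.
So: house 1 = piano/purple/pears, house 2 = trumpet/white/plums, house 3 = harp/orange/lemons, house 4 = saxophone/blue/bananas.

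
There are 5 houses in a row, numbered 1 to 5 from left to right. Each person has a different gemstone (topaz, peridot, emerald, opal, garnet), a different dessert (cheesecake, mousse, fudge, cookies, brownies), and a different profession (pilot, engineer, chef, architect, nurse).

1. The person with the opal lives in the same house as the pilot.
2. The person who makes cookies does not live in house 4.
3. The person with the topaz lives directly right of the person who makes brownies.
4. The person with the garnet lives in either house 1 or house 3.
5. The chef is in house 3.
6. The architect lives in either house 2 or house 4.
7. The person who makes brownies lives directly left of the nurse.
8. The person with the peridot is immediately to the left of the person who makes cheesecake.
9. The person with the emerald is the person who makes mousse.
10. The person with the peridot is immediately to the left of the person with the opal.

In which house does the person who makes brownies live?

1

From clue 5, the chef must be in house 3.
The only profession still possible for house 1 is engineer.
The person with the garnet is narrowed to house 1 or 3; consider each.
Placing it in house 3 leads to a contradiction, so it's in house 1.
The person with the opal is narrowed to house 4 or 5; consider each.
Placing it in house 4 leads to a contradiction, so it's in house 5.
Clue 1 places the pilot in house 5.
Clue 10 places the person with the peridot in house 4.
House 3 gemstone: only emerald fits.
Clue 3 places the person who makes brownies in house 1.
By clue 7, the nurse is in house 2.
From clue 8, the person who makes cheesecake must be in house 5.
Clue 9: the person who makes mousse is in house 3.
House 2's gemstone must be topaz (nothing else left).
That leaves fudge as the dessert for house 4.
That leaves architect as the profession for house 4.
The only dessert still possible for house 2 is cookies.
So: house 1 = garnet/brownies/engineer, house 2 = topaz/cookies/nurse, house 3 = emerald/mousse/chef, house 4 = peridot/fudge/architect, house 5 = opal/cheesecake/pilot.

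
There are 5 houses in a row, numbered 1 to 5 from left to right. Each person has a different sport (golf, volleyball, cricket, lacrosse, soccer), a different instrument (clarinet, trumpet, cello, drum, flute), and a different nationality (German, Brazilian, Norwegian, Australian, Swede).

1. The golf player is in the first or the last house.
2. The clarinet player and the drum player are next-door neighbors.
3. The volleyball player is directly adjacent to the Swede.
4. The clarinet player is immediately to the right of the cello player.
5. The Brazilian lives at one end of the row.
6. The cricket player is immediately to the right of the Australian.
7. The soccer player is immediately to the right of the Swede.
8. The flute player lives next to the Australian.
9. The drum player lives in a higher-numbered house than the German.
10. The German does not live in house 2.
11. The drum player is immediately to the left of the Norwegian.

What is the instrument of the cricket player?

flute

The golf player is narrowed to house 1 or 5; consider each.
Placing it in house 1 leads to a contradiction, so it's in house 5.
That leaves Norwegian as the nationality for house 4.
That leaves Brazilian as the nationality for house 5.
Clue 11: the drum player is in house 3.
Clue 4: the clarinet player is in house 2.
Clue 4 places the cello player in house 1.
Clue 9 places the German in house 1.
That leaves flute as the instrument for house 4.
House 5 instrument: only trumpet fits.
Clue 8 places the Australian in house 3.
That leaves Swede as the nationality for house 2.
From clue 6, the cricket player must be in house 4.
Clue 7 places the soccer player in house 3.
House 2 sport: only lacrosse fits.
House 1 sport: only volleyball fits.
So: house 1 = volleyball/cello/German, house 2 = lacrosse/clarinet/Swede, house 3 = soccer/drum/Australian, house 4 = cricket/flute/Norwegian, house 5 = golf/trumpet/Brazilian.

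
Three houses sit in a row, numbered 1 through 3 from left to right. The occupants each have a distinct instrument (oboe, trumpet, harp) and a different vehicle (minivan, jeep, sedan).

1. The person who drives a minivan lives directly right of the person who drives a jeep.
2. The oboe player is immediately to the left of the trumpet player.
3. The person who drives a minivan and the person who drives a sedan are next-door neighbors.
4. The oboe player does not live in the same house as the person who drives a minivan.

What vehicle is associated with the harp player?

The oboe player is narrowed to house 1 or 2; consider each.
Placing it in house 2 leads to a contradiction, so it's in house 1.
From clue 2, the trumpet player must be in house 2.
That leaves harp as the instrument for house 3.
The person who drives a jeep is narrowed to house 1 or 2; consider each.
Placing it in house 2 leads to a contradiction, so it's in house 1.
By clue 1, the person who drives a minivan is in house 2.
House 3 vehicle: only sedan fits.
So: house 1 = oboe/jeep, house 2 = trumpet/minivan, house 3 = harp/sedan.

sedan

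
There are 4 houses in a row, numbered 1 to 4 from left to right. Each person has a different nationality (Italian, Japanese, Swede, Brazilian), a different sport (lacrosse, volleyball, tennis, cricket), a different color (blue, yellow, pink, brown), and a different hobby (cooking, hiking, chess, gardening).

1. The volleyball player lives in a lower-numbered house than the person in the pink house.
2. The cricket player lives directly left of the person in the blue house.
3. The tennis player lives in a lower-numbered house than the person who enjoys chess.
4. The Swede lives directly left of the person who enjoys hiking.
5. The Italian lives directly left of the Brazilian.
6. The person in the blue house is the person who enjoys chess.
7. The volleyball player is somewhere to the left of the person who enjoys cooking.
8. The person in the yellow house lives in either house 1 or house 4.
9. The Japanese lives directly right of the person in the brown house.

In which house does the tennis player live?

2

House 4's sport must be lacrosse (nothing else left).
That leaves gardening as the hobby for house 1.
The person in the yellow house is narrowed to house 1 or 4; consider each.
Placing it in house 4 leads to a contradiction, so it's in house 1.
The Japanese is narrowed to house 3 or 4; consider each.
Placing it in house 3 leads to a contradiction, so it's in house 4.
Clue 9 places the person in the brown house in house 3.
The Brazilian is narrowed to house 2 or 3; consider each.
Placing it in house 2 leads to a contradiction, so it's in house 3.
Clue 5: the Italian is in house 2.
So house 1 gets Swede for nationality.
Clue 4: the person who enjoys hiking is in house 2.
House 3 hobby: only cooking fits.
House 4 hobby: only chess fits.
The person in the blue house is in house 4 (clue 6).
The only color still possible for house 2 is pink.
Clue 1 places the volleyball player in house 1.
Clue 2: the cricket player is in house 3.
The only sport still possible for house 2 is tennis.
So: house 1 = Swede/volleyball/yellow/gardening, house 2 = Italian/tennis/pink/hiking, house 3 = Brazilian/cricket/brown/cooking, house 4 = Japanese/lacrosse/blue/chess.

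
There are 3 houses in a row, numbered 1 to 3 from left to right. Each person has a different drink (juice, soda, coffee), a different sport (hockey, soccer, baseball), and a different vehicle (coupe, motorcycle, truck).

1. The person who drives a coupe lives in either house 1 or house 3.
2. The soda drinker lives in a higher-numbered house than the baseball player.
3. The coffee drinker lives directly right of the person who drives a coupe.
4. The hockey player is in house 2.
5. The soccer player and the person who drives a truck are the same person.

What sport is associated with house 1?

baseball

From clue 3, the coffee drinker must be in house 2.
Clue 3 places the person who drives a coupe in house 1.
Clue 4: the hockey player is in house 2.
So house 1 gets juice for drink.
That leaves soda as the drink for house 3.
So house 1 gets baseball for sport.
That leaves soccer as the sport for house 3.
By clue 5, the person who drives a truck is in house 3.
So house 2 gets motorcycle for vehicle.
So: house 1 = juice/baseball/coupe, house 2 = coffee/hockey/motorcycle, house 3 = soda/soccer/truck.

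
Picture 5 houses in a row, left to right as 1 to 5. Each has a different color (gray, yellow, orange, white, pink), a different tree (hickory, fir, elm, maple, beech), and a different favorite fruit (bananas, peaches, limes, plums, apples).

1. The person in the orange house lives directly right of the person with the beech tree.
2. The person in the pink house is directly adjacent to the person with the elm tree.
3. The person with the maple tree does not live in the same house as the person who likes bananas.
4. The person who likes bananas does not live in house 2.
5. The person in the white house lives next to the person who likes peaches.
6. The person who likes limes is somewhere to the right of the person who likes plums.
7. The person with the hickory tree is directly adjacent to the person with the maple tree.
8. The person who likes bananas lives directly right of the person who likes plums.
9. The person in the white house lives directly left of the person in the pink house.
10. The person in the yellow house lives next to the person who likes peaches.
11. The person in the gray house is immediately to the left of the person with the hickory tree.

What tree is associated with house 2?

maple

The person who likes bananas is narrowed to house 3 or 4 or 5; consider each.
Placing it in house 3 and house 5 leads to a contradiction, so it's in house 4.
Clue 8 places the person who likes plums in house 3.
That leaves limes as the favorite fruit for house 5.
That leaves orange as the color for house 5.
Clue 1: the person with the beech tree is in house 4.
The only color still possible for house 4 is pink.
From clue 9, the person in the white house must be in house 3.
By clue 5, the person who likes peaches is in house 2.
Clue 10: the person in the yellow house is in house 1.
House 2's color must be gray (nothing else left).
So house 1 gets apples for favorite fruit.
From clue 11, the person with the hickory tree must be in house 3.
So house 5 gets elm for tree.
Clue 7 places the person with the maple tree in house 2.
The only tree still possible for house 1 is fir.
So: house 1 = yellow/fir/apples, house 2 = gray/maple/peaches, house 3 = white/hickory/plums, house 4 = pink/beech/bananas, house 5 = orange/elm/limes.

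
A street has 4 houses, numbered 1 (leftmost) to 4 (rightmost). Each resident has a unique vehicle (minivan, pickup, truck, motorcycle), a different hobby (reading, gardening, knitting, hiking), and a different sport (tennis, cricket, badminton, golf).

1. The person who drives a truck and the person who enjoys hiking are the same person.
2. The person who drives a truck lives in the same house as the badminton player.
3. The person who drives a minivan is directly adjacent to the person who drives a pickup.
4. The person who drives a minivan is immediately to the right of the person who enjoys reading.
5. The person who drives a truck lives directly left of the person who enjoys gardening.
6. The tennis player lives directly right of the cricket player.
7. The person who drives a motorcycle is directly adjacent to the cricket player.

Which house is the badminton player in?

1

The person who drives a minivan is narrowed to house 2 or 3 or 4; consider each.
Placing it in house 2 and house 3 leads to a contradiction, so it's in house 4.
The person who drives a pickup is in house 3 (clue 3).
From clue 4, the person who enjoys reading must be in house 3.
From clue 5, the person who drives a truck must be in house 1.
Clue 5: the person who enjoys gardening is in house 2.
House 2's vehicle must be motorcycle (nothing else left).
So house 1 gets hiking for hobby.
That leaves knitting as the hobby for house 4.
From clue 2, the badminton player must be in house 1.
Clue 6 places the tennis player in house 4.
That leaves golf as the sport for house 2.
House 3 sport: only cricket fits.
So: house 1 = truck/hiking/badminton, house 2 = motorcycle/gardening/golf, house 3 = pickup/reading/cricket, house 4 = minivan/knitting/tennis.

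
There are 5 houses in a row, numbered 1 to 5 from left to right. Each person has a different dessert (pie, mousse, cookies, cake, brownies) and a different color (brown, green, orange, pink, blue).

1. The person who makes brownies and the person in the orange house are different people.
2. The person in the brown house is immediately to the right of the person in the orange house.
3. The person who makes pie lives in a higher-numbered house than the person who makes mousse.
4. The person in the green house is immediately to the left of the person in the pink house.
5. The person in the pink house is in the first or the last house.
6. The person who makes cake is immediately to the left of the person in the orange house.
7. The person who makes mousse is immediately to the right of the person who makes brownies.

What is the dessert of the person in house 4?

Clue 5 places the person in the pink house in house 5.
Clue 4: the person in the green house is in house 4.
The only color still possible for house 1 is blue.
House 2's color must be orange (nothing else left).
That leaves brown as the color for house 3.
Clue 6: the person who makes cake is in house 1.
House 3's dessert must be brownies (nothing else left).
By clue 7, the person who makes mousse is in house 4.
So house 2 gets cookies for dessert.
House 5 dessert: only pie fits.
So: house 1 = cake/blue, house 2 = cookies/orange, house 3 = brownies/brown, house 4 = mousse/green, house 5 = pie/pink.

mousse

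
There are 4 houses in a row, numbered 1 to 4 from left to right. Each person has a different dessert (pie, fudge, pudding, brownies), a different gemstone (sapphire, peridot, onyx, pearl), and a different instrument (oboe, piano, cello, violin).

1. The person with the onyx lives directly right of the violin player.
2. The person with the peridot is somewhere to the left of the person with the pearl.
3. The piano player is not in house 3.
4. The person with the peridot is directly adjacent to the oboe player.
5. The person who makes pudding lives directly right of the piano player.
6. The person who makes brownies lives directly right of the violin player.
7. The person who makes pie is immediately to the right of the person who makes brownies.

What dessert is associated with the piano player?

fudge

So house 1 gets fudge for dessert.
House 4's dessert must be pie (nothing else left).
By clue 7, the person who makes brownies is in house 3.
So house 2 gets pudding for dessert.
From clue 5, the piano player must be in house 1.
Clue 6 places the violin player in house 2.
By clue 1, the person with the onyx is in house 3.
So house 1 gets sapphire for gemstone.
The only gemstone still possible for house 4 is pearl.
From clue 4, the oboe player must be in house 3.
House 2 gemstone: only peridot fits.
The only instrument still possible for house 4 is cello.
So: house 1 = fudge/sapphire/piano, house 2 = pudding/peridot/violin, house 3 = brownies/onyx/oboe, house 4 = pie/pearl/cello.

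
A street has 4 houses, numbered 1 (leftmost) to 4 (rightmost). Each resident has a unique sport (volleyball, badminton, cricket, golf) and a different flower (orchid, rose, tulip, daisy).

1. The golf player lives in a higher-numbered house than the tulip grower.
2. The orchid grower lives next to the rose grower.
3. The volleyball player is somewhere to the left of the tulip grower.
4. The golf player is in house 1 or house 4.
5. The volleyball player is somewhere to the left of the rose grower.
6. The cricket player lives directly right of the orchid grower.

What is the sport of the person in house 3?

Clue 4 places the golf player in house 4.
So house 4 gets daisy for flower.
House 1's flower must be orchid (nothing else left).
Clue 2 places the rose grower in house 2.
From clue 5, the volleyball player must be in house 1.
From clue 6, the cricket player must be in house 2.
House 3's sport must be badminton (nothing else left).
The only flower still possible for house 3 is tulip.
So: house 1 = volleyball/orchid, house 2 = cricket/rose, house 3 = badminton/tulip, house 4 = golf/daisy.

badminton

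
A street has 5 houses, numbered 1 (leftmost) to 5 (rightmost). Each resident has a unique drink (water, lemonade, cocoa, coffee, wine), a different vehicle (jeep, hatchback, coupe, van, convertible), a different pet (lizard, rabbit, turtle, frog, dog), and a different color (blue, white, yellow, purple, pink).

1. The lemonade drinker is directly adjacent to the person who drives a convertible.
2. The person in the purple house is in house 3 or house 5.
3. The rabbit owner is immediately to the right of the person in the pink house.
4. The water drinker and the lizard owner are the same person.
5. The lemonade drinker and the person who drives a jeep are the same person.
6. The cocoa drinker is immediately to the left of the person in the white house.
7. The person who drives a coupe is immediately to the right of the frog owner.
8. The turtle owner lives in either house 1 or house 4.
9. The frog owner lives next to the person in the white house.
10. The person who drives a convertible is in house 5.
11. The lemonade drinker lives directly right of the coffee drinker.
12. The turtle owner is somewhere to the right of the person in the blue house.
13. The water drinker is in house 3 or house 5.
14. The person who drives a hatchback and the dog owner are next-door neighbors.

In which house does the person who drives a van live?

By clue 10, the person who drives a convertible is in house 5.
The turtle owner is in house 4 (clue 12).
Clue 1 places the lemonade drinker in house 4.
Clue 5 places the person who drives a jeep in house 4.
Clue 11 places the coffee drinker in house 3.
From clue 4, the lizard owner must be in house 5.
The only drink still possible for house 5 is water.
So house 4 gets yellow for color.
That leaves purple as the color for house 5.
The cocoa drinker is narrowed to house 1 or 2; consider each.
Placing it in house 1 leads to a contradiction, so it's in house 2.
Clue 6: the person in the white house is in house 3.
Clue 9 places the frog owner in house 2.
House 1 drink: only wine fits.
The only pet still possible for house 1 is dog.
That leaves rabbit as the pet for house 3.
The person in the pink house is in house 2 (clue 3).
Clue 7: the person who drives a coupe is in house 3.
By clue 14, the person who drives a hatchback is in house 2.
The only vehicle still possible for house 1 is van.
House 1's color must be blue (nothing else left).
So: house 1 = wine/van/dog/blue, house 2 = cocoa/hatchback/frog/pink, house 3 = coffee/coupe/rabbit/white, house 4 = lemonade/jeep/turtle/yellow, house 5 = water/convertible/lizard/purple.

1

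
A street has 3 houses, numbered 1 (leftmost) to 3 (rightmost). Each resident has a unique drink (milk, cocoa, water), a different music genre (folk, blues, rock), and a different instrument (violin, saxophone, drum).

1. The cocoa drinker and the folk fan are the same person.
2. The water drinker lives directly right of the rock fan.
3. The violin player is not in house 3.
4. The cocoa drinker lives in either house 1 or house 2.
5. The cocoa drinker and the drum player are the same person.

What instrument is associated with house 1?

drum

That leaves saxophone as the instrument for house 3.
House 3's music genre must be blues (nothing else left).
The cocoa drinker is narrowed to house 1 or 2; consider each.
Placing it in house 2 leads to a contradiction, so it's in house 1.
By clue 1, the folk fan is in house 1.
Clue 5 places the drum player in house 1.
The only music genre still possible for house 2 is rock.
The only instrument still possible for house 2 is violin.
Clue 2 places the water drinker in house 3.
The only drink still possible for house 2 is milk.
So: house 1 = cocoa/folk/drum, house 2 = milk/rock/violin, house 3 = water/blues/saxophone.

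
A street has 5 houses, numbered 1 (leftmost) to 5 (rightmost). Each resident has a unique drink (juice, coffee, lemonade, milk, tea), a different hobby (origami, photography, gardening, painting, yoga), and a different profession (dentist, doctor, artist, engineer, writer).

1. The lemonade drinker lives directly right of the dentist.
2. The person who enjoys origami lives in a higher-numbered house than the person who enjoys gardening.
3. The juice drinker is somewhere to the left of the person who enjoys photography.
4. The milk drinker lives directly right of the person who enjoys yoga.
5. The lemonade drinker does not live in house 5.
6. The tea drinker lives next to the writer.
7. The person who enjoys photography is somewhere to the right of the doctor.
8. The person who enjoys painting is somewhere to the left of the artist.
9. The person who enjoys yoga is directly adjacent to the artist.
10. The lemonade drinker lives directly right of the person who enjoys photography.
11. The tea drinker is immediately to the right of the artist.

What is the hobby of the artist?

gardening

That leaves origami as the hobby for house 5.
The juice drinker is narrowed to house 1 or 2; consider each.
Placing it in house 2 leads to a contradiction, so it's in house 1.
The lemonade drinker is narrowed to house 3 or 4; consider each.
Placing it in house 4 leads to a contradiction, so it's in house 3.
Clue 1: the dentist is in house 2.
The person who enjoys photography is in house 2 (clue 10).
House 1's profession must be doctor (nothing else left).
House 2 drink: only coffee fits.
The milk drinker is narrowed to house 4 or 5; consider each.
Placing it in house 4 leads to a contradiction, so it's in house 5.
From clue 4, the person who enjoys yoga must be in house 4.
By clue 9, the artist is in house 3.
By clue 11, the tea drinker is in house 4.
Clue 6: the writer is in house 5.
From clue 8, the person who enjoys painting must be in house 1.
The only hobby still possible for house 3 is gardening.
House 4 profession: only engineer fits.
So: house 1 = juice/painting/doctor, house 2 = coffee/photography/dentist, house 3 = lemonade/gardening/artist, house 4 = tea/yoga/engineer, house 5 = milk/origami/writer.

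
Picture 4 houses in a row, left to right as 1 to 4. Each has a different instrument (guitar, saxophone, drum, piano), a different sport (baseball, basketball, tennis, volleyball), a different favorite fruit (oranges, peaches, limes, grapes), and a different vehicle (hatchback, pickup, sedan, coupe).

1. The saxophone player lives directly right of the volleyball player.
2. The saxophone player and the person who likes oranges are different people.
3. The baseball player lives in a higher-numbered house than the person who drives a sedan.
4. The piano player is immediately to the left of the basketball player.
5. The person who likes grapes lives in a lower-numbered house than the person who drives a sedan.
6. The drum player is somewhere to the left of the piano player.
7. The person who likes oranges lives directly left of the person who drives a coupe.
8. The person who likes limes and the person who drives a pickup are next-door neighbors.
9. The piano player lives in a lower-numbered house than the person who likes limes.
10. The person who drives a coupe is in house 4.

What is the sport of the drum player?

Clue 10 places the person who drives a coupe in house 4.
Clue 7: the person who likes oranges is in house 3.
So house 4 gets limes for favorite fruit.
The only vehicle still possible for house 1 is hatchback.
Clue 8 places the person who drives a pickup in house 3.
The only vehicle still possible for house 2 is sedan.
From clue 5, the person who likes grapes must be in house 1.
House 2's sport must be tennis (nothing else left).
House 2 favorite fruit: only peaches fits.
That leaves volleyball as the sport for house 1.
Clue 1 places the saxophone player in house 2.
House 1's instrument must be drum (nothing else left).
So house 3 gets piano for instrument.
House 4 instrument: only guitar fits.
From clue 4, the basketball player must be in house 4.
That leaves baseball as the sport for house 3.
So: house 1 = drum/volleyball/grapes/hatchback, house 2 = saxophone/tennis/peaches/sedan, house 3 = piano/baseball/oranges/pickup, house 4 = guitar/basketball/limes/coupe.

volleyball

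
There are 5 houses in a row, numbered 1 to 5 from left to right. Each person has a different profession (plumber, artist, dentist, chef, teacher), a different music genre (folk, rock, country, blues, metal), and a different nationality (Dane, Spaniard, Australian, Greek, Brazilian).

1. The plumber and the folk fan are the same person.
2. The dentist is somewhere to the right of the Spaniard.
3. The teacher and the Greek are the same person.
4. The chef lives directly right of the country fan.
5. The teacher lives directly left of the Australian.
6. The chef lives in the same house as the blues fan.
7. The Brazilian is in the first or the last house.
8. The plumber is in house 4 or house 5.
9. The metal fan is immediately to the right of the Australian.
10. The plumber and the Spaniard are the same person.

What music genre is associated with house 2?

Clue 10: the plumber is in house 4.
Clue 10: the Spaniard is in house 4.
By clue 1, the folk fan is in house 4.
From clue 2, the dentist must be in house 5.
That leaves metal as the music genre for house 3.
From clue 6, the chef must be in house 2.
Clue 6 places the blues fan in house 2.
By clue 9, the Australian is in house 2.
The only profession still possible for house 1 is teacher.
So house 3 gets artist for profession.
So house 5 gets rock for music genre.
So house 1 gets Greek for nationality.
The only nationality still possible for house 3 is Dane.
The only nationality still possible for house 5 is Brazilian.
The only music genre still possible for house 1 is country.
So: house 1 = teacher/country/Greek, house 2 = chef/blues/Australian, house 3 = artist/metal/Dane, house 4 = plumber/folk/Spaniard, house 5 = dentist/rock/Brazilian.

blues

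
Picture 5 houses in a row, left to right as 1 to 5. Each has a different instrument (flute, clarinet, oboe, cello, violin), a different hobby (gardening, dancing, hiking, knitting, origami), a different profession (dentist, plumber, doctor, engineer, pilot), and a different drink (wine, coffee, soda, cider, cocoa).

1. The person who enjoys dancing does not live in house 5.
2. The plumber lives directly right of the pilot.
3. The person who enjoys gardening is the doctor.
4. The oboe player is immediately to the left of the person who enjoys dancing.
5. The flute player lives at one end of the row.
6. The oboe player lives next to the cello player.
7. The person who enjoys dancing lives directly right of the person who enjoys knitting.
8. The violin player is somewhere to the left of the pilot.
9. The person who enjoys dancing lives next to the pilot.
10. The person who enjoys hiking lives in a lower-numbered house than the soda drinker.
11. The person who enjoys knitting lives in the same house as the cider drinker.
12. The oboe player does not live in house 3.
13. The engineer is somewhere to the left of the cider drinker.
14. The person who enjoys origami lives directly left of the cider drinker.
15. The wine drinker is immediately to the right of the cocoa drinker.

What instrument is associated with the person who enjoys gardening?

The only hobby still possible for house 5 is gardening.
Clue 3: the doctor is in house 5.
By clue 11, the person who enjoys knitting is in house 2.
Clue 11: the cider drinker is in house 2.
By clue 13, the engineer is in house 1.
Clue 14: the person who enjoys origami is in house 1.
House 4's instrument must be clarinet (nothing else left).
The only instrument still possible for house 5 is flute.
So house 4 gets hiking for hobby.
Clue 4 places the oboe player in house 2.
Clue 9 places the pilot in house 2.
By clue 10, the soda drinker is in house 5.
That leaves violin as the instrument for house 1.
So house 3 gets cello for instrument.
So house 3 gets dancing for hobby.
House 1 drink: only coffee fits.
House 3's drink must be cocoa (nothing else left).
House 4's drink must be wine (nothing else left).
From clue 2, the plumber must be in house 3.
House 4 profession: only dentist fits.
So: house 1 = violin/origami/engineer/coffee, house 2 = oboe/knitting/pilot/cider, house 3 = cello/dancing/plumber/cocoa, house 4 = clarinet/hiking/dentist/wine, house 5 = flute/gardening/doctor/soda.

flute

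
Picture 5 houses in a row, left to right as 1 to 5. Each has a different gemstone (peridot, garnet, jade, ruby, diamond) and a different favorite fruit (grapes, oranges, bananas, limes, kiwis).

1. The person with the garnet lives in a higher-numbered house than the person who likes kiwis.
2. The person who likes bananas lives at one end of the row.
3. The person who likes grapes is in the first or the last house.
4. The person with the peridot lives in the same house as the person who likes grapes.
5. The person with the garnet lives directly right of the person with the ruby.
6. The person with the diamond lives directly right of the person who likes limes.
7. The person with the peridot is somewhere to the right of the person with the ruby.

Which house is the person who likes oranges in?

From clue 7, the person with the peridot must be in house 5.
From clue 4, the person who likes grapes must be in house 5.
House 1 favorite fruit: only bananas fits.
House 4 favorite fruit: only oranges fits.
So house 1 gets jade for gemstone.
So house 2 gets ruby for gemstone.
By clue 5, the person with the garnet is in house 3.
The only gemstone still possible for house 4 is diamond.
From clue 1, the person who likes kiwis must be in house 2.
Clue 6: the person who likes limes is in house 3.
So: house 1 = jade/bananas, house 2 = ruby/kiwis, house 3 = garnet/limes, house 4 = diamond/oranges, house 5 = peridot/grapes.

4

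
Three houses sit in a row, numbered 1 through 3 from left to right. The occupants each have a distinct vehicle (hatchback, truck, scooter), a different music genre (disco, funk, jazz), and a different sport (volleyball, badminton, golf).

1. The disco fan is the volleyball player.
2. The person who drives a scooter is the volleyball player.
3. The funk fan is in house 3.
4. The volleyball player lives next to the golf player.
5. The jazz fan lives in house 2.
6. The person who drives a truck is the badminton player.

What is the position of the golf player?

2

Clue 3: the funk fan is in house 3.
Clue 5: the jazz fan is in house 2.
That leaves disco as the music genre for house 1.
From clue 1, the volleyball player must be in house 1.
Clue 2 places the person who drives a scooter in house 1.
Clue 4: the golf player is in house 2.
So house 3 gets badminton for sport.
Clue 6: the person who drives a truck is in house 3.
The only vehicle still possible for house 2 is hatchback.
So: house 1 = scooter/disco/volleyball, house 2 = hatchback/jazz/golf, house 3 = truck/funk/badminton.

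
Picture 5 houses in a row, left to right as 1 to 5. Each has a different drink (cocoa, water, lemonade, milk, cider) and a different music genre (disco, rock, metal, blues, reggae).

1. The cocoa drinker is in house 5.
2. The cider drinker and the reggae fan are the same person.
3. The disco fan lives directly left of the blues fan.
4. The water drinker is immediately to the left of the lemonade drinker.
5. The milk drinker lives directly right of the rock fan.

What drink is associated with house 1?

cider

Clue 1: the cocoa drinker is in house 5.
The lemonade drinker is narrowed to house 2 or 3 or 4; consider each.
Placing it in house 2 and house 4 leads to a contradiction, so it's in house 3.
Clue 4 places the water drinker in house 2.
House 1's drink must be cider (nothing else left).
So house 4 gets milk for drink.
Clue 2: the reggae fan is in house 1.
From clue 5, the rock fan must be in house 3.
The disco fan is in house 4 (clue 3).
By clue 3, the blues fan is in house 5.
That leaves metal as the music genre for house 2.
So: house 1 = cider/reggae, house 2 = water/metal, house 3 = lemonade/rock, house 4 = milk/disco, house 5 = cocoa/blues.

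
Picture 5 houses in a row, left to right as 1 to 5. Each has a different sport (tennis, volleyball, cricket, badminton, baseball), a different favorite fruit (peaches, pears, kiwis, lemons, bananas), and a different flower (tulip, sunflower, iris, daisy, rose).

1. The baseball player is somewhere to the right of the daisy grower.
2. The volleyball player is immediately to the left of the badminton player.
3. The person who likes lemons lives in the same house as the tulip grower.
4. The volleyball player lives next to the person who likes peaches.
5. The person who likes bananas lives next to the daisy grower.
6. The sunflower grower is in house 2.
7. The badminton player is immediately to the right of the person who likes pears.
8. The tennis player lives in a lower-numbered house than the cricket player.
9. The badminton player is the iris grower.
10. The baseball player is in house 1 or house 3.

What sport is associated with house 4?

From clue 6, the sunflower grower must be in house 2.
The baseball player is in house 3 (clue 10).
By clue 1, the daisy grower is in house 1.
From clue 5, the person who likes bananas must be in house 2.
Clue 9: the badminton player is in house 5.
The iris grower is in house 5 (clue 9).
By clue 2, the volleyball player is in house 4.
From clue 7, the person who likes pears must be in house 4.
So house 1 gets tennis for sport.
So house 2 gets cricket for sport.
That leaves kiwis as the favorite fruit for house 1.
So house 3 gets lemons for favorite fruit.
House 5 favorite fruit: only peaches fits.
Clue 3 places the tulip grower in house 3.
The only flower still possible for house 4 is rose.
So: house 1 = tennis/kiwis/daisy, house 2 = cricket/bananas/sunflower, house 3 = baseball/lemons/tulip, house 4 = volleyball/pears/rose, house 5 = badminton/peaches/iris.

volleyball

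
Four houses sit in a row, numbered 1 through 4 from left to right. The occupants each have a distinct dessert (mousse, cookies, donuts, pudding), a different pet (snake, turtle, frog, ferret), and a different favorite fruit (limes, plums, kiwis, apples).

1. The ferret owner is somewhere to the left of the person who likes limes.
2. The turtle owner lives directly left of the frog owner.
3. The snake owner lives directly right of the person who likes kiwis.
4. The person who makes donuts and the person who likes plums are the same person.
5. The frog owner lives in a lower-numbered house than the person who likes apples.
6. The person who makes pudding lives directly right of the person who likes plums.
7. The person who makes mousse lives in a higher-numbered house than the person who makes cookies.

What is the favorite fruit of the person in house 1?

plums

That leaves snake as the pet for house 4.
Clue 3: the person who likes kiwis is in house 3.
So house 1 gets plums for favorite fruit.
House 2 favorite fruit: only limes fits.
The only favorite fruit still possible for house 4 is apples.
The ferret owner is in house 1 (clue 1).
By clue 4, the person who makes donuts is in house 1.
From clue 6, the person who makes pudding must be in house 2.
The only dessert still possible for house 4 is mousse.
House 3's pet must be frog (nothing else left).
So house 3 gets cookies for dessert.
So house 2 gets turtle for pet.
So: house 1 = donuts/ferret/plums, house 2 = pudding/turtle/limes, house 3 = cookies/frog/kiwis, house 4 = mousse/snake/apples.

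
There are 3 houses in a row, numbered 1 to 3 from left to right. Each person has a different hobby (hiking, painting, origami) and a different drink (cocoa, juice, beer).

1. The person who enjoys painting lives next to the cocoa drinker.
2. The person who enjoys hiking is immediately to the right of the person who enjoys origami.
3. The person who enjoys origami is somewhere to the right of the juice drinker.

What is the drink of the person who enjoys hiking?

By clue 3, the person who enjoys origami is in house 2.
By clue 3, the juice drinker is in house 1.
That leaves painting as the hobby for house 1.
House 3 hobby: only hiking fits.
By clue 1, the cocoa drinker is in house 2.
House 3 drink: only beer fits.
So: house 1 = painting/juice, house 2 = origami/cocoa, house 3 = hiking/beer.

beer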